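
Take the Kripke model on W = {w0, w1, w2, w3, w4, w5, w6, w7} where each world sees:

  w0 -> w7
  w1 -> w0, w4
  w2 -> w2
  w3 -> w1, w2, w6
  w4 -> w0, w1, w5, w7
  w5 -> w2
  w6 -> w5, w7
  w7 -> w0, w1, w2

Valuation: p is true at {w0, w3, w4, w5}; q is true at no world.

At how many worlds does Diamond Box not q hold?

w0: successors {w7}; Box not q there: w7:T. ✓
w1: successors {w0, w4}; Box not q there: w0:T, w4:T. ✓
w2: successors {w2}; Box not q there: w2:T. ✓
w3: successors {w1, w2, w6}; Box not q there: w1:T, w2:T, w6:T. ✓
w4: successors {w0, w1, w5, w7}; Box not q there: w0:T, w1:T, w5:T, w7:T. ✓
w5: successors {w2}; Box not q there: w2:T. ✓
w6: successors {w5, w7}; Box not q there: w5:T, w7:T. ✓
w7: successors {w0, w1, w2}; Box not q there: w0:T, w1:T, w2:T. ✓
Satisfying worlds: {w0, w1, w2, w3, w4, w5, w6, w7}.

8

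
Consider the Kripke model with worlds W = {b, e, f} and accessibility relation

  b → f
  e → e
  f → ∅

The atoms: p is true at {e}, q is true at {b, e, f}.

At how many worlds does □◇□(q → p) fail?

1

b: successors {f}; ◇□(q → p) there: f:F. ✗
e: successors {e}; ◇□(q → p) there: e:T. ✓
f: no successors, so □◇□(q → p) holds vacuously. ✓
Satisfying worlds: {e, f}.
So □◇□(q → p) fails at the other 1 world.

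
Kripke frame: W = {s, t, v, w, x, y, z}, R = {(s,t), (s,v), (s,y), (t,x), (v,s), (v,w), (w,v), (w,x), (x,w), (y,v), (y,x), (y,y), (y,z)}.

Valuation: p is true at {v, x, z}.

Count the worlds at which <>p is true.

4

s: successors {t, v, y}; p there: t:F, v:T, y:F. ✓
t: successors {x}; p there: x:T. ✓
v: successors {s, w}; p there: s:F, w:F. ✗
w: successors {v, x}; p there: v:T, x:T. ✓
x: successors {w}; p there: w:F. ✗
y: successors {v, x, y, z}; p there: v:T, x:T, y:F, z:T. ✓
z: no successors, so <>p fails. ✗
Satisfying worlds: {s, t, w, y}.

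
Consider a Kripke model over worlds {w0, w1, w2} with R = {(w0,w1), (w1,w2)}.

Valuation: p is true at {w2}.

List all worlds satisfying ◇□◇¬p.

{w1}

w0: successors {w1}; □◇¬p there: w1:F. ✗
w1: successors {w2}; □◇¬p there: w2:T. ✓
w2: no successors, so ◇□◇¬p fails. ✗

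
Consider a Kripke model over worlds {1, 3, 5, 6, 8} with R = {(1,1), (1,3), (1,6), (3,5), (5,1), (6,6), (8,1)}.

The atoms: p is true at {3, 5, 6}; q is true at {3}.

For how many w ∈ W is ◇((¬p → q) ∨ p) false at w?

1: successors {1, 3, 6}; (¬p → q) ∨ p there: 1:F, 3:T, 6:T. ✓
3: successors {5}; (¬p → q) ∨ p there: 5:T. ✓
5: successors {1}; (¬p → q) ∨ p there: 1:F. ✗
6: successors {6}; (¬p → q) ∨ p there: 6:T. ✓
8: successors {1}; (¬p → q) ∨ p there: 1:F. ✗
Satisfying worlds: {1, 3, 6}.
So ◇((¬p → q) ∨ p) fails at the other 2 worlds.

2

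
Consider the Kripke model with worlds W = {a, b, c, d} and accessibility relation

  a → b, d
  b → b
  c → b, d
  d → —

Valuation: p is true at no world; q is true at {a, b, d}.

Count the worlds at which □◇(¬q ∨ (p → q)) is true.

2

a: successors {b, d}; ◇(¬q ∨ (p → q)) there: b:T, d:F. ✗
b: successors {b}; ◇(¬q ∨ (p → q)) there: b:T. ✓
c: successors {b, d}; ◇(¬q ∨ (p → q)) there: b:T, d:F. ✗
d: no successors, so □◇(¬q ∨ (p → q)) holds vacuously. ✓
Satisfying worlds: {b, d}.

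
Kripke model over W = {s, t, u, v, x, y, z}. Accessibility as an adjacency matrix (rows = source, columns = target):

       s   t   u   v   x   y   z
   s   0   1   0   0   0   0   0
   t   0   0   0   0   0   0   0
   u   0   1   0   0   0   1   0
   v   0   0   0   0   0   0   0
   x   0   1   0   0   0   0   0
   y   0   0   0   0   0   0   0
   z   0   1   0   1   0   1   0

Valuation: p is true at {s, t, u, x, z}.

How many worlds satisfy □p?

s: successors {t}; p there: t:T. ✓
t: no successors, so □p holds vacuously. ✓
u: successors {t, y}; p there: t:T, y:F. ✗
v: no successors, so □p holds vacuously. ✓
x: successors {t}; p there: t:T. ✓
y: no successors, so □p holds vacuously. ✓
z: successors {t, v, y}; p there: t:T, v:F, y:F. ✗
Satisfying worlds: {s, t, v, x, y}.

5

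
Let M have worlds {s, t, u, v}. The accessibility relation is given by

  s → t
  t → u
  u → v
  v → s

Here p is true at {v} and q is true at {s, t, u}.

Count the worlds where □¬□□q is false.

3

s: successors {t}; ¬□□q there: t:T. ✓
t: successors {u}; ¬□□q there: u:F. ✗
u: successors {v}; ¬□□q there: v:F. ✗
v: successors {s}; ¬□□q there: s:F. ✗
Satisfying worlds: {s}.
So □¬□□q fails at the other 3 worlds.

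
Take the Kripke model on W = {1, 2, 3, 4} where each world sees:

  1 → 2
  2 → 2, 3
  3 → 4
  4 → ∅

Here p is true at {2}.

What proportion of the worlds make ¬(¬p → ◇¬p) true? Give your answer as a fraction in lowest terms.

1: ¬p → ◇¬p is F. ✓
2: ¬p → ◇¬p is T. ✗
3: ¬p → ◇¬p is T. ✗
4: ¬p → ◇¬p is F. ✓
That's 2 of 4 worlds, so 2/4 = 1/2.

1/2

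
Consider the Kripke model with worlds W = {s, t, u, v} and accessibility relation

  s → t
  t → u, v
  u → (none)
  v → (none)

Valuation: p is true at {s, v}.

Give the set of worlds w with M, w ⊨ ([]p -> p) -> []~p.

s: []p -> p is T, []~p is T. ✓
t: []p -> p is T, []~p is F. ✗
u: []p -> p is F, []~p is T. ✓
v: []p -> p is T, []~p is T. ✓

{s, u, v}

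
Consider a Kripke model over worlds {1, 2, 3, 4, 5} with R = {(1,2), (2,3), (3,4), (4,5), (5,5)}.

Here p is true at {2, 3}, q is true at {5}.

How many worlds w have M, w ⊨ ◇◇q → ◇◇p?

2

1: ◇◇q is F, ◇◇p is T. ✓
2: ◇◇q is F, ◇◇p is F. ✓
3: ◇◇q is T, ◇◇p is F. ✗
4: ◇◇q is T, ◇◇p is F. ✗
5: ◇◇q is T, ◇◇p is F. ✗
Satisfying worlds: {1, 2}.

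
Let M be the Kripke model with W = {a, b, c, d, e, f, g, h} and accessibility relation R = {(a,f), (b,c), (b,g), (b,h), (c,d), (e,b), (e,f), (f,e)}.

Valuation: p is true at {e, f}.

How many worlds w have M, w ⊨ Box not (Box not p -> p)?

5

a: successors {f}; not (Box not p -> p) there: f:F. ✗
b: successors {c, g, h}; not (Box not p -> p) there: c:T, g:T, h:T. ✓
c: successors {d}; not (Box not p -> p) there: d:T. ✓
d: no successors, so Box not (Box not p -> p) holds vacuously. ✓
e: successors {b, f}; not (Box not p -> p) there: b:T, f:F. ✗
f: successors {e}; not (Box not p -> p) there: e:F. ✗
g: no successors, so Box not (Box not p -> p) holds vacuously. ✓
h: no successors, so Box not (Box not p -> p) holds vacuously. ✓
Satisfying worlds: {b, c, d, g, h}.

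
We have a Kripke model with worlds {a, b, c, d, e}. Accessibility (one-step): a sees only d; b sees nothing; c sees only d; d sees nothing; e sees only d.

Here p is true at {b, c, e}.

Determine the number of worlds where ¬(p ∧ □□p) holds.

a: p ∧ □□p is F. ✓
b: p ∧ □□p is T. ✗
c: p ∧ □□p is T. ✗
d: p ∧ □□p is F. ✓
e: p ∧ □□p is T. ✗
Satisfying worlds: {a, d}.

2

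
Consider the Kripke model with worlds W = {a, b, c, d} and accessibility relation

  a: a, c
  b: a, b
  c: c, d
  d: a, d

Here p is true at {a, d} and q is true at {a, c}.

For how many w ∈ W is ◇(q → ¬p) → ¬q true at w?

a: ◇(q → ¬p) is T, ¬q is F. ✗
b: ◇(q → ¬p) is T, ¬q is T. ✓
c: ◇(q → ¬p) is T, ¬q is F. ✗
d: ◇(q → ¬p) is T, ¬q is T. ✓
Satisfying worlds: {b, d}.

2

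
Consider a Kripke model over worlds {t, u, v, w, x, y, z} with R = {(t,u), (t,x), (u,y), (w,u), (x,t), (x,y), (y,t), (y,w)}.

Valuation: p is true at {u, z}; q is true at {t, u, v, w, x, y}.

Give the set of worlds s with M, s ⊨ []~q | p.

{u, v, z}

t: []~q is F, p is F. ✗
u: []~q is F, p is T. ✓
v: []~q is T, p is F. ✓
w: []~q is F, p is F. ✗
x: []~q is F, p is F. ✗
y: []~q is F, p is F. ✗
z: []~q is T, p is T. ✓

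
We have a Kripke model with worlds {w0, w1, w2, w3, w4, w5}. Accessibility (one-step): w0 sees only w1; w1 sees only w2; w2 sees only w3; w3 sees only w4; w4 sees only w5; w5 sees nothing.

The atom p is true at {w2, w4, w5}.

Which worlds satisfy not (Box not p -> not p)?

{w2, w5}

w0: Box not p -> not p is T. ✗
w1: Box not p -> not p is T. ✗
w2: Box not p -> not p is F. ✓
w3: Box not p -> not p is T. ✗
w4: Box not p -> not p is T. ✗
w5: Box not p -> not p is F. ✓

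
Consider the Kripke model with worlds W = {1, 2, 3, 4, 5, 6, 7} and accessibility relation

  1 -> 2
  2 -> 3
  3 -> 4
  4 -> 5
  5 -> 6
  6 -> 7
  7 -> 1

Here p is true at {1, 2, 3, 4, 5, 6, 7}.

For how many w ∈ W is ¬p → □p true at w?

7

1: ¬p is F, □p is T. ✓
2: ¬p is F, □p is T. ✓
3: ¬p is F, □p is T. ✓
4: ¬p is F, □p is T. ✓
5: ¬p is F, □p is T. ✓
6: ¬p is F, □p is T. ✓
7: ¬p is F, □p is T. ✓
Satisfying worlds: {1, 2, 3, 4, 5, 6, 7}.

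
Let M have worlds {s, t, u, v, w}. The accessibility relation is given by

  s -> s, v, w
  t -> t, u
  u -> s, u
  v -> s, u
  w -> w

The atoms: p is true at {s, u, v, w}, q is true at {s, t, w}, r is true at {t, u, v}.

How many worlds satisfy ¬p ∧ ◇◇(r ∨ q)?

s: ¬p is F, ◇◇(r ∨ q) is T. ✗
t: ¬p is T, ◇◇(r ∨ q) is T. ✓
u: ¬p is F, ◇◇(r ∨ q) is T. ✗
v: ¬p is F, ◇◇(r ∨ q) is T. ✗
w: ¬p is F, ◇◇(r ∨ q) is T. ✗
Satisfying worlds: {t}.

1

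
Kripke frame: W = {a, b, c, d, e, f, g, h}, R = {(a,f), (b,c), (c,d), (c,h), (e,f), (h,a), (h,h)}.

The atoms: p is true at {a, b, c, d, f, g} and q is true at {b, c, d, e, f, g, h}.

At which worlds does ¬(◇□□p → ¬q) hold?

{c, e, h}

a: ◇□□p → ¬q is T. ✗
b: ◇□□p → ¬q is T. ✗
c: ◇□□p → ¬q is F. ✓
d: ◇□□p → ¬q is T. ✗
e: ◇□□p → ¬q is F. ✓
f: ◇□□p → ¬q is T. ✗
g: ◇□□p → ¬q is T. ✗
h: ◇□□p → ¬q is F. ✓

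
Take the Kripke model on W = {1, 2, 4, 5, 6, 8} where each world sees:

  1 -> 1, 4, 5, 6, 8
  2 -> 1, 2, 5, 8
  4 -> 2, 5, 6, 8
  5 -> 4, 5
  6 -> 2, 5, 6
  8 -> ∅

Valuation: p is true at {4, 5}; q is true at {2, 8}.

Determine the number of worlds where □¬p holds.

1: successors {1, 4, 5, 6, 8}; ¬p there: 1:T, 4:F, 5:F, 6:T, 8:T. ✗
2: successors {1, 2, 5, 8}; ¬p there: 1:T, 2:T, 5:F, 8:T. ✗
4: successors {2, 5, 6, 8}; ¬p there: 2:T, 5:F, 6:T, 8:T. ✗
5: successors {4, 5}; ¬p there: 4:F, 5:F. ✗
6: successors {2, 5, 6}; ¬p there: 2:T, 5:F, 6:T. ✗
8: no successors, so □¬p holds vacuously. ✓
Satisfying worlds: {8}.

1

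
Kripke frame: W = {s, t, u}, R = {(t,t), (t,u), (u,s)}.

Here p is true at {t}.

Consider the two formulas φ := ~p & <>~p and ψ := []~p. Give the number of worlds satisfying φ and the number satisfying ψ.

For ~p & <>~p:
s: ~p is T, <>~p is F. ✗
t: ~p is F, <>~p is T. ✗
u: ~p is T, <>~p is T. ✓
— 1 world.
For []~p:
s: no successors, so []~p holds vacuously. ✓
t: successors {t, u}; ~p there: t:F, u:T. ✗
u: successors {s}; ~p there: s:T. ✓
— 2 worlds.

1 and 2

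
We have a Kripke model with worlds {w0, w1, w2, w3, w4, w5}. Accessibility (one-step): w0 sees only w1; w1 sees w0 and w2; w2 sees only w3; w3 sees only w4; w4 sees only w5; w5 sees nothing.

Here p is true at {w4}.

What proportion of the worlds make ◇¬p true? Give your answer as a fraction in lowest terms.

w0: successors {w1}; ¬p there: w1:T. ✓
w1: successors {w0, w2}; ¬p there: w0:T, w2:T. ✓
w2: successors {w3}; ¬p there: w3:T. ✓
w3: successors {w4}; ¬p there: w4:F. ✗
w4: successors {w5}; ¬p there: w5:T. ✓
w5: no successors, so ◇¬p fails. ✗
That's 4 of 6 worlds, so 4/6 = 2/3.

2/3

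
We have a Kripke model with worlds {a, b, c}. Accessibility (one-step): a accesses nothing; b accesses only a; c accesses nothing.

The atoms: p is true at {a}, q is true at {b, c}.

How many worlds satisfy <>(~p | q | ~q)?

a: no successors, so <>(~p | q | ~q) fails. ✗
b: successors {a}; ~p | q | ~q there: a:T. ✓
c: no successors, so <>(~p | q | ~q) fails. ✗
Satisfying worlds: {b}.

1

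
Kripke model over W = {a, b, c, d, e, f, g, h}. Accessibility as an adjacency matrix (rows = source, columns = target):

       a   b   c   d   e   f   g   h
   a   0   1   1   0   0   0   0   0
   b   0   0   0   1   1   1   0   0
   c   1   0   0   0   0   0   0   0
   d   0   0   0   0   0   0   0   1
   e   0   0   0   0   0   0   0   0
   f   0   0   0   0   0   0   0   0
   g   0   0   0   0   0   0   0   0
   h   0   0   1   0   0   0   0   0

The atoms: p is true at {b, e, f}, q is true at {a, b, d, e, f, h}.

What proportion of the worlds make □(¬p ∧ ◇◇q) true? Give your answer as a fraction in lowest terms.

a: successors {b, c}; ¬p ∧ ◇◇q there: b:F, c:T. ✗
b: successors {d, e, f}; ¬p ∧ ◇◇q there: d:F, e:F, f:F. ✗
c: successors {a}; ¬p ∧ ◇◇q there: a:T. ✓
d: successors {h}; ¬p ∧ ◇◇q there: h:T. ✓
e: no successors, so □(¬p ∧ ◇◇q) holds vacuously. ✓
f: no successors, so □(¬p ∧ ◇◇q) holds vacuously. ✓
g: no successors, so □(¬p ∧ ◇◇q) holds vacuously. ✓
h: successors {c}; ¬p ∧ ◇◇q there: c:T. ✓
That's 6 of 8 worlds, so 6/8 = 3/4.

3/4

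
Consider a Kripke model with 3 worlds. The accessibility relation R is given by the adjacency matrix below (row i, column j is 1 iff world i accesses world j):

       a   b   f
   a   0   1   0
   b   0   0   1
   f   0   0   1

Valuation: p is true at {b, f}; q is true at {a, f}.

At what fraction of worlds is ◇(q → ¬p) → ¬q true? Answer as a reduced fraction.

2/3

a: ◇(q → ¬p) is T, ¬q is F. ✗
b: ◇(q → ¬p) is F, ¬q is T. ✓
f: ◇(q → ¬p) is F, ¬q is F. ✓
That's 2 of 3 worlds, so 2/3.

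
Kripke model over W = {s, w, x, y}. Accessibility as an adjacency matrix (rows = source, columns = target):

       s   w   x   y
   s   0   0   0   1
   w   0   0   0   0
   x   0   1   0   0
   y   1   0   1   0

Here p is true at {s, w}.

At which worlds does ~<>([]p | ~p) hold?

s: <>([]p | ~p) is T. ✗
w: <>([]p | ~p) is F. ✓
x: <>([]p | ~p) is T. ✗
y: <>([]p | ~p) is T. ✗

{w}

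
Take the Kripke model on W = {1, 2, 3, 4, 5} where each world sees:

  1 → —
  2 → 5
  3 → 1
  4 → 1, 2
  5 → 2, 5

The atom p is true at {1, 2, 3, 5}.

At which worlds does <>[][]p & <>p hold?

{2, 3, 4, 5}

1: <>[][]p is F, <>p is F. ✗
2: <>[][]p is T, <>p is T. ✓
3: <>[][]p is T, <>p is T. ✓
4: <>[][]p is T, <>p is T. ✓
5: <>[][]p is T, <>p is T. ✓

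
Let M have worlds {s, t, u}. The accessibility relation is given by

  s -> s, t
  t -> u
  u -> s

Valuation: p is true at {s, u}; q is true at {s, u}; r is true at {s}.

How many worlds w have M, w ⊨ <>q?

s: successors {s, t}; q there: s:T, t:F. ✓
t: successors {u}; q there: u:T. ✓
u: successors {s}; q there: s:T. ✓
Satisfying worlds: {s, t, u}.

3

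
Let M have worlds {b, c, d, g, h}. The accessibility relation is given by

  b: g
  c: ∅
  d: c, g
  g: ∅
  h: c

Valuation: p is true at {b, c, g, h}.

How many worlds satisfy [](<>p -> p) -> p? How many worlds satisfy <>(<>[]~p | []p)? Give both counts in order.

For [](<>p -> p) -> p:
b: [](<>p -> p) is T, p is T. ✓
c: [](<>p -> p) is T, p is T. ✓
d: [](<>p -> p) is T, p is F. ✗
g: [](<>p -> p) is T, p is T. ✓
h: [](<>p -> p) is T, p is T. ✓
— 4 worlds.
For <>(<>[]~p | []p):
b: successors {g}; <>[]~p | []p there: g:T. ✓
c: no successors, so <>(<>[]~p | []p) fails. ✗
d: successors {c, g}; <>[]~p | []p there: c:T, g:T. ✓
g: no successors, so <>(<>[]~p | []p) fails. ✗
h: successors {c}; <>[]~p | []p there: c:T. ✓
— 3 worlds.

4 and 3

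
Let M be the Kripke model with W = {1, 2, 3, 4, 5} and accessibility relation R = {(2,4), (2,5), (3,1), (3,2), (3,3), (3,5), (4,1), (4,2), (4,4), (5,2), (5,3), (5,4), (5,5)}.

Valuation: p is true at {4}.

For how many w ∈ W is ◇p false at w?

2

1: no successors, so ◇p fails. ✗
2: successors {4, 5}; p there: 4:T, 5:F. ✓
3: successors {1, 2, 3, 5}; p there: 1:F, 2:F, 3:F, 5:F. ✗
4: successors {1, 2, 4}; p there: 1:F, 2:F, 4:T. ✓
5: successors {2, 3, 4, 5}; p there: 2:F, 3:F, 4:T, 5:F. ✓
Satisfying worlds: {2, 4, 5}.
So ◇p fails at the other 2 worlds.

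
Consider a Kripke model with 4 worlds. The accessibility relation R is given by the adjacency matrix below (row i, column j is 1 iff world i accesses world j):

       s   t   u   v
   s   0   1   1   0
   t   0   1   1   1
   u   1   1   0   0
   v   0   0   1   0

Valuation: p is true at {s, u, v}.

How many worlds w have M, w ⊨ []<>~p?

s: successors {t, u}; <>~p there: t:T, u:T. ✓
t: successors {t, u, v}; <>~p there: t:T, u:T, v:F. ✗
u: successors {s, t}; <>~p there: s:T, t:T. ✓
v: successors {u}; <>~p there: u:T. ✓
Satisfying worlds: {s, u, v}.

3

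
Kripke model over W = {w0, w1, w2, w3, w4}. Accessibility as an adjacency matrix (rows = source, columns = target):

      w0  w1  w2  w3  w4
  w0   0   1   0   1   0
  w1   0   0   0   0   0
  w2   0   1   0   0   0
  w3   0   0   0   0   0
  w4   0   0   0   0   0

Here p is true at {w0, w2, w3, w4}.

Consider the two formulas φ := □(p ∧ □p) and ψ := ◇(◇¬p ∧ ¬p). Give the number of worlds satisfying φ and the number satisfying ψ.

For □(p ∧ □p):
w0: successors {w1, w3}; p ∧ □p there: w1:F, w3:T. ✗
w1: no successors, so □(p ∧ □p) holds vacuously. ✓
w2: successors {w1}; p ∧ □p there: w1:F. ✗
w3: no successors, so □(p ∧ □p) holds vacuously. ✓
w4: no successors, so □(p ∧ □p) holds vacuously. ✓
— 3 worlds.
For ◇(◇¬p ∧ ¬p):
w0: successors {w1, w3}; ◇¬p ∧ ¬p there: w1:F, w3:F. ✗
w1: no successors, so ◇(◇¬p ∧ ¬p) fails. ✗
w2: successors {w1}; ◇¬p ∧ ¬p there: w1:F. ✗
w3: no successors, so ◇(◇¬p ∧ ¬p) fails. ✗
w4: no successors, so ◇(◇¬p ∧ ¬p) fails. ✗
— 0 worlds.

3 and 0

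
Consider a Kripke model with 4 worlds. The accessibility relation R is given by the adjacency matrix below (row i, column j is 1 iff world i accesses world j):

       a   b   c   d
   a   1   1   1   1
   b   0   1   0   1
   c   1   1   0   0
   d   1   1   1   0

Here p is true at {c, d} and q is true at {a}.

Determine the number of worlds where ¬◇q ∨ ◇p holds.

a: ¬◇q is F, ◇p is T. ✓
b: ¬◇q is T, ◇p is T. ✓
c: ¬◇q is F, ◇p is F. ✗
d: ¬◇q is F, ◇p is T. ✓
Satisfying worlds: {a, b, d}.

3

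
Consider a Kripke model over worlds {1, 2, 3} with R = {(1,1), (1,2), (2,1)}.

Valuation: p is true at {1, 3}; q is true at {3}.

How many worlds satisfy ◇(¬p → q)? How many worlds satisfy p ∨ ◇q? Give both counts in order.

For ◇(¬p → q):
1: successors {1, 2}; ¬p → q there: 1:T, 2:F. ✓
2: successors {1}; ¬p → q there: 1:T. ✓
3: no successors, so ◇(¬p → q) fails. ✗
— 2 worlds.
For p ∨ ◇q:
1: p is T, ◇q is F. ✓
2: p is F, ◇q is F. ✗
3: p is T, ◇q is F. ✓
— 2 worlds.

2 and 2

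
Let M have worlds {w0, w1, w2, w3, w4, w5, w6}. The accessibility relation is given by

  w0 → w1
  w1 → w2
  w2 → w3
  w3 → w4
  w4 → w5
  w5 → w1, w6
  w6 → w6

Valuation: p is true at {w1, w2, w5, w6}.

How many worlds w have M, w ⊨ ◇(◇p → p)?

6

w0: successors {w1}; ◇p → p there: w1:T. ✓
w1: successors {w2}; ◇p → p there: w2:T. ✓
w2: successors {w3}; ◇p → p there: w3:T. ✓
w3: successors {w4}; ◇p → p there: w4:F. ✗
w4: successors {w5}; ◇p → p there: w5:T. ✓
w5: successors {w1, w6}; ◇p → p there: w1:T, w6:T. ✓
w6: successors {w6}; ◇p → p there: w6:T. ✓
Satisfying worlds: {w0, w1, w2, w4, w5, w6}.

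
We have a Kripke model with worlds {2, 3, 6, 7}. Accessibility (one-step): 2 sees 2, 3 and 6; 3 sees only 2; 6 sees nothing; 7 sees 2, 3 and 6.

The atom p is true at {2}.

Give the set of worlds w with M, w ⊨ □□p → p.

{2, 3, 7}

2: □□p is F, p is T. ✓
3: □□p is F, p is F. ✓
6: □□p is T, p is F. ✗
7: □□p is F, p is F. ✓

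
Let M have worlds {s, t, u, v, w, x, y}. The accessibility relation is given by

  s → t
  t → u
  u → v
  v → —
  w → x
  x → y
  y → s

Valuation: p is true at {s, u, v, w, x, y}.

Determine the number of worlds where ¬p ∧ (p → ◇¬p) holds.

s: ¬p is F, p → ◇¬p is T. ✗
t: ¬p is T, p → ◇¬p is T. ✓
u: ¬p is F, p → ◇¬p is F. ✗
v: ¬p is F, p → ◇¬p is F. ✗
w: ¬p is F, p → ◇¬p is F. ✗
x: ¬p is F, p → ◇¬p is F. ✗
y: ¬p is F, p → ◇¬p is F. ✗
Satisfying worlds: {t}.

1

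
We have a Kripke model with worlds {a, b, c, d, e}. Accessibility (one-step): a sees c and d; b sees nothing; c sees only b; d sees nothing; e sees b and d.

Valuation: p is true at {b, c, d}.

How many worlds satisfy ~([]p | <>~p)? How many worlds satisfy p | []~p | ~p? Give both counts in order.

0 and 5

For ~([]p | <>~p):
a: []p | <>~p is T. ✗
b: []p | <>~p is T. ✗
c: []p | <>~p is T. ✗
d: []p | <>~p is T. ✗
e: []p | <>~p is T. ✗
— 0 worlds.
For p | []~p | ~p:
a: p | []~p is F, ~p is T. ✓
b: p | []~p is T, ~p is F. ✓
c: p | []~p is T, ~p is F. ✓
d: p | []~p is T, ~p is F. ✓
e: p | []~p is F, ~p is T. ✓
— 5 worlds.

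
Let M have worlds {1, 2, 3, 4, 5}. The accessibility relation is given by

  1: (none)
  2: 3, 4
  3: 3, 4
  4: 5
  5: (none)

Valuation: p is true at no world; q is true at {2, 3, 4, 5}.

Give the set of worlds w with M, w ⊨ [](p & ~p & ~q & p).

1: no successors, so [](p & ~p & ~q & p) holds vacuously. ✓
2: successors {3, 4}; p & ~p & ~q & p there: 3:F, 4:F. ✗
3: successors {3, 4}; p & ~p & ~q & p there: 3:F, 4:F. ✗
4: successors {5}; p & ~p & ~q & p there: 5:F. ✗
5: no successors, so [](p & ~p & ~q & p) holds vacuously. ✓

{1, 5}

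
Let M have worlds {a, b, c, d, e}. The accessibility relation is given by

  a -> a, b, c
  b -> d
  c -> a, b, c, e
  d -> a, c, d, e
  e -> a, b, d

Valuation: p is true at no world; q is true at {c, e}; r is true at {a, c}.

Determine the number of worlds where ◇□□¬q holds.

0

a: successors {a, b, c}; □□¬q there: a:F, b:F, c:F. ✗
b: successors {d}; □□¬q there: d:F. ✗
c: successors {a, b, c, e}; □□¬q there: a:F, b:F, c:F, e:F. ✗
d: successors {a, c, d, e}; □□¬q there: a:F, c:F, d:F, e:F. ✗
e: successors {a, b, d}; □□¬q there: a:F, b:F, d:F. ✗
Satisfying worlds: ∅.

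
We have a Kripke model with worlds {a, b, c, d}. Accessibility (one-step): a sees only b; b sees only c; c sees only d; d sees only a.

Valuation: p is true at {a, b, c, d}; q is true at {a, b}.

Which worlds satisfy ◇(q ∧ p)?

a: successors {b}; q ∧ p there: b:T. ✓
b: successors {c}; q ∧ p there: c:F. ✗
c: successors {d}; q ∧ p there: d:F. ✗
d: successors {a}; q ∧ p there: a:T. ✓

{a, d}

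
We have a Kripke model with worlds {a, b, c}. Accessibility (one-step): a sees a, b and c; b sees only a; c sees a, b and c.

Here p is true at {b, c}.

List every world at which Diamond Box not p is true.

{a, c}

a: successors {a, b, c}; Box not p there: a:F, b:T, c:F. ✓
b: successors {a}; Box not p there: a:F. ✗
c: successors {a, b, c}; Box not p there: a:F, b:T, c:F. ✓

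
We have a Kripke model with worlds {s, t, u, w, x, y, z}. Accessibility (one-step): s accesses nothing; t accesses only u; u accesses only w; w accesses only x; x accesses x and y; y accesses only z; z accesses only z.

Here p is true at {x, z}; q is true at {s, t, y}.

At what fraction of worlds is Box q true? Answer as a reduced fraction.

1/7

s: no successors, so Box q holds vacuously. ✓
t: successors {u}; q there: u:F. ✗
u: successors {w}; q there: w:F. ✗
w: successors {x}; q there: x:F. ✗
x: successors {x, y}; q there: x:F, y:T. ✗
y: successors {z}; q there: z:F. ✗
z: successors {z}; q there: z:F. ✗
That's 1 of 7 worlds, so 1/7.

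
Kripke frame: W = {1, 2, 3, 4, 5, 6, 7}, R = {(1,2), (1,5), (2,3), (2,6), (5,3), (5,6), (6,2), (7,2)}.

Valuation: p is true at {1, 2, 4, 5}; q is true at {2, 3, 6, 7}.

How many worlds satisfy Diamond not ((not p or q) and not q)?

1: successors {2, 5}; not ((not p or q) and not q) there: 2:T, 5:T. ✓
2: successors {3, 6}; not ((not p or q) and not q) there: 3:T, 6:T. ✓
3: no successors, so Diamond not ((not p or q) and not q) fails. ✗
4: no successors, so Diamond not ((not p or q) and not q) fails. ✗
5: successors {3, 6}; not ((not p or q) and not q) there: 3:T, 6:T. ✓
6: successors {2}; not ((not p or q) and not q) there: 2:T. ✓
7: successors {2}; not ((not p or q) and not q) there: 2:T. ✓
Satisfying worlds: {1, 2, 5, 6, 7}.

5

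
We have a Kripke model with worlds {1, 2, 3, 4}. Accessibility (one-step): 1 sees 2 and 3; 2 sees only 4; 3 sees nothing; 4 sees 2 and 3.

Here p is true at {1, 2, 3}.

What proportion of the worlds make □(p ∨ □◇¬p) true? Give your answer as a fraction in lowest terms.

3/4

1: successors {2, 3}; p ∨ □◇¬p there: 2:T, 3:T. ✓
2: successors {4}; p ∨ □◇¬p there: 4:F. ✗
3: no successors, so □(p ∨ □◇¬p) holds vacuously. ✓
4: successors {2, 3}; p ∨ □◇¬p there: 2:T, 3:T. ✓
That's 3 of 4 worlds, so 3/4.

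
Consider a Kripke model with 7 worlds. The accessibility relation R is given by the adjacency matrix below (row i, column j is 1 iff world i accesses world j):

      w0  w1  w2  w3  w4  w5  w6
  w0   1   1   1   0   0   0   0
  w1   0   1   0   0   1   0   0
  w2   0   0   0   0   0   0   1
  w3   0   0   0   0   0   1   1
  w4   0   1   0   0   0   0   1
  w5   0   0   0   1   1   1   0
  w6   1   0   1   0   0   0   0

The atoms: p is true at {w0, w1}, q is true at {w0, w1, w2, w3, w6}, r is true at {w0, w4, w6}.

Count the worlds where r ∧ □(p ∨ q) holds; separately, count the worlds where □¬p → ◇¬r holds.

For r ∧ □(p ∨ q):
w0: r is T, □(p ∨ q) is T. ✓
w1: r is F, □(p ∨ q) is F. ✗
w2: r is F, □(p ∨ q) is T. ✗
w3: r is F, □(p ∨ q) is F. ✗
w4: r is T, □(p ∨ q) is T. ✓
w5: r is F, □(p ∨ q) is F. ✗
w6: r is T, □(p ∨ q) is T. ✓
— 3 worlds.
For □¬p → ◇¬r:
w0: □¬p is F, ◇¬r is T. ✓
w1: □¬p is F, ◇¬r is T. ✓
w2: □¬p is T, ◇¬r is F. ✗
w3: □¬p is T, ◇¬r is T. ✓
w4: □¬p is F, ◇¬r is T. ✓
w5: □¬p is T, ◇¬r is T. ✓
w6: □¬p is F, ◇¬r is T. ✓
— 6 worlds.

3 and 6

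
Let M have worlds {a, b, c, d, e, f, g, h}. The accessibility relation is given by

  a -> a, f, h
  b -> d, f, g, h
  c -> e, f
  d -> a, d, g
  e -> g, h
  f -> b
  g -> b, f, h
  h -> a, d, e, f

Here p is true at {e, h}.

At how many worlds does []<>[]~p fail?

a: successors {a, f, h}; <>[]~p there: a:T, f:F, h:T. ✗
b: successors {d, f, g, h}; <>[]~p there: d:T, f:F, g:T, h:T. ✗
c: successors {e, f}; <>[]~p there: e:F, f:F. ✗
d: successors {a, d, g}; <>[]~p there: a:T, d:T, g:T. ✓
e: successors {g, h}; <>[]~p there: g:T, h:T. ✓
f: successors {b}; <>[]~p there: b:T. ✓
g: successors {b, f, h}; <>[]~p there: b:T, f:F, h:T. ✗
h: successors {a, d, e, f}; <>[]~p there: a:T, d:T, e:F, f:F. ✗
Satisfying worlds: {d, e, f}.
So []<>[]~p fails at the other 5 worlds.

5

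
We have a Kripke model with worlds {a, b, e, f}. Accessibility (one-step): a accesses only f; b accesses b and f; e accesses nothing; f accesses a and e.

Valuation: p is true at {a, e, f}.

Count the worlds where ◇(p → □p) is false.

1

a: successors {f}; p → □p there: f:T. ✓
b: successors {b, f}; p → □p there: b:T, f:T. ✓
e: no successors, so ◇(p → □p) fails. ✗
f: successors {a, e}; p → □p there: a:T, e:T. ✓
Satisfying worlds: {a, b, f}.
So ◇(p → □p) fails at the other 1 world.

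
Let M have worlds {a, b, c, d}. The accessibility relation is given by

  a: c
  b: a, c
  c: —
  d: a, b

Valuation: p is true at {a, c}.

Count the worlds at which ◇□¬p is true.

a: successors {c}; □¬p there: c:T. ✓
b: successors {a, c}; □¬p there: a:F, c:T. ✓
c: no successors, so ◇□¬p fails. ✗
d: successors {a, b}; □¬p there: a:F, b:F. ✗
Satisfying worlds: {a, b}.

2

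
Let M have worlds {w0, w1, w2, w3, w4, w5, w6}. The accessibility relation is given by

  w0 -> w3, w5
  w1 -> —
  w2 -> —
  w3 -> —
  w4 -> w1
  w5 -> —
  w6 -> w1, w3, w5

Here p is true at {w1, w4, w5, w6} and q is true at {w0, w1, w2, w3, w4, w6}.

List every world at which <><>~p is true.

∅

w0: successors {w3, w5}; <>~p there: w3:F, w5:F. ✗
w1: no successors, so <><>~p fails. ✗
w2: no successors, so <><>~p fails. ✗
w3: no successors, so <><>~p fails. ✗
w4: successors {w1}; <>~p there: w1:F. ✗
w5: no successors, so <><>~p fails. ✗
w6: successors {w1, w3, w5}; <>~p there: w1:F, w3:F, w5:F. ✗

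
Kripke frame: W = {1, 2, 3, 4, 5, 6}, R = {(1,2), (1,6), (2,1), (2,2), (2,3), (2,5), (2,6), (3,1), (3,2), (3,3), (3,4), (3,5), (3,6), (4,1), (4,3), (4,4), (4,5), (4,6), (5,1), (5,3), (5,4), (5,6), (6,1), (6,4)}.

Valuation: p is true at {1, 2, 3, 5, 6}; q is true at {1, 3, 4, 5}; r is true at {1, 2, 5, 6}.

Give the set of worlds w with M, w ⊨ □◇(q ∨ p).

{1, 2, 3, 4, 5, 6}

1: successors {2, 6}; ◇(q ∨ p) there: 2:T, 6:T. ✓
2: successors {1, 2, 3, 5, 6}; ◇(q ∨ p) there: 1:T, 2:T, 3:T, 5:T, 6:T. ✓
3: successors {1, 2, 3, 4, 5, 6}; ◇(q ∨ p) there: 1:T, 2:T, 3:T, 4:T, 5:T, 6:T. ✓
4: successors {1, 3, 4, 5, 6}; ◇(q ∨ p) there: 1:T, 3:T, 4:T, 5:T, 6:T. ✓
5: successors {1, 3, 4, 6}; ◇(q ∨ p) there: 1:T, 3:T, 4:T, 6:T. ✓
6: successors {1, 4}; ◇(q ∨ p) there: 1:T, 4:T. ✓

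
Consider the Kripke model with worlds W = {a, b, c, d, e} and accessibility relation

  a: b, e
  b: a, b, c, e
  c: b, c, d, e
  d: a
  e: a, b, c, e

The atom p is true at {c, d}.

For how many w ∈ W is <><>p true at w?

a: successors {b, e}; <>p there: b:T, e:T. ✓
b: successors {a, b, c, e}; <>p there: a:F, b:T, c:T, e:T. ✓
c: successors {b, c, d, e}; <>p there: b:T, c:T, d:F, e:T. ✓
d: successors {a}; <>p there: a:F. ✗
e: successors {a, b, c, e}; <>p there: a:F, b:T, c:T, e:T. ✓
Satisfying worlds: {a, b, c, e}.

4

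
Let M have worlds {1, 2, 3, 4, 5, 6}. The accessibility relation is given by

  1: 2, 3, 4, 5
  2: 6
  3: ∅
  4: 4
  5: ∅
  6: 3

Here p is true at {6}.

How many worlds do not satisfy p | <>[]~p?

1: p is F, <>[]~p is T. ✓
2: p is F, <>[]~p is T. ✓
3: p is F, <>[]~p is F. ✗
4: p is F, <>[]~p is T. ✓
5: p is F, <>[]~p is F. ✗
6: p is T, <>[]~p is T. ✓
Satisfying worlds: {1, 2, 4, 6}.
So p | <>[]~p fails at the other 2 worlds.

2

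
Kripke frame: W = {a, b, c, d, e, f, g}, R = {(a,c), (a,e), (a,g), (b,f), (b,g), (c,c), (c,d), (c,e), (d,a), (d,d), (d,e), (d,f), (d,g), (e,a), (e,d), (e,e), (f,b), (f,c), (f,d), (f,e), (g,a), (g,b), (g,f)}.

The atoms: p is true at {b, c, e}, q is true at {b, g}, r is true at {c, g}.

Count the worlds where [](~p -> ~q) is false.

a: successors {c, e, g}; ~p -> ~q there: c:T, e:T, g:F. ✗
b: successors {f, g}; ~p -> ~q there: f:T, g:F. ✗
c: successors {c, d, e}; ~p -> ~q there: c:T, d:T, e:T. ✓
d: successors {a, d, e, f, g}; ~p -> ~q there: a:T, d:T, e:T, f:T, g:F. ✗
e: successors {a, d, e}; ~p -> ~q there: a:T, d:T, e:T. ✓
f: successors {b, c, d, e}; ~p -> ~q there: b:T, c:T, d:T, e:T. ✓
g: successors {a, b, f}; ~p -> ~q there: a:T, b:T, f:T. ✓
Satisfying worlds: {c, e, f, g}.
So [](~p -> ~q) fails at the other 3 worlds.

3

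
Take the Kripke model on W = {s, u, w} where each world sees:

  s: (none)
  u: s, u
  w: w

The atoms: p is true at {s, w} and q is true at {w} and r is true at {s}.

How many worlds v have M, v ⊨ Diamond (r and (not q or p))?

1

s: no successors, so Diamond (r and (not q or p)) fails. ✗
u: successors {s, u}; r and (not q or p) there: s:T, u:F. ✓
w: successors {w}; r and (not q or p) there: w:F. ✗
Satisfying worlds: {u}.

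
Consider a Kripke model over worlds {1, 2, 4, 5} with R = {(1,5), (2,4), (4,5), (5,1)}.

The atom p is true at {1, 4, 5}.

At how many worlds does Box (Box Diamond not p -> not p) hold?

1: successors {5}; Box Diamond not p -> not p there: 5:T. ✓
2: successors {4}; Box Diamond not p -> not p there: 4:T. ✓
4: successors {5}; Box Diamond not p -> not p there: 5:T. ✓
5: successors {1}; Box Diamond not p -> not p there: 1:T. ✓
Satisfying worlds: {1, 2, 4, 5}.

4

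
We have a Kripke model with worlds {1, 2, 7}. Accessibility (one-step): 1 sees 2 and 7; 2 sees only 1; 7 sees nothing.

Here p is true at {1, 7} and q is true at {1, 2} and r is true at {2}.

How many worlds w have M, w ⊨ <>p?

1: successors {2, 7}; p there: 2:F, 7:T. ✓
2: successors {1}; p there: 1:T. ✓
7: no successors, so <>p fails. ✗
Satisfying worlds: {1, 2}.

2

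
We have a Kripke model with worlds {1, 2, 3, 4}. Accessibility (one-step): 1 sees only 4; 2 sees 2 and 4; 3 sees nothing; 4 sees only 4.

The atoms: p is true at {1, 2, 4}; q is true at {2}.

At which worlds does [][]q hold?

1: successors {4}; []q there: 4:F. ✗
2: successors {2, 4}; []q there: 2:F, 4:F. ✗
3: no successors, so [][]q holds vacuously. ✓
4: successors {4}; []q there: 4:F. ✗

{3}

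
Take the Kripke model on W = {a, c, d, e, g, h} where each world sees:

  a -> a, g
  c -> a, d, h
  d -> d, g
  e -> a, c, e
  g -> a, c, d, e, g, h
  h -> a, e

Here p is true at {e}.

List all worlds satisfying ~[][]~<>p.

a: [][]~<>p is F. ✓
c: [][]~<>p is F. ✓
d: [][]~<>p is F. ✓
e: [][]~<>p is F. ✓
g: [][]~<>p is F. ✓
h: [][]~<>p is F. ✓

{a, c, d, e, g, h}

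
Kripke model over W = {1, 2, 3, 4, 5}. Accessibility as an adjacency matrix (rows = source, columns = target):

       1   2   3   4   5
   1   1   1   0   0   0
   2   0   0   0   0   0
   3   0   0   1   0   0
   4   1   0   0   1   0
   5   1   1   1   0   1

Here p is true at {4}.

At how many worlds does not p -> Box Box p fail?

3

1: not p is T, Box Box p is F. ✗
2: not p is T, Box Box p is T. ✓
3: not p is T, Box Box p is F. ✗
4: not p is F, Box Box p is F. ✓
5: not p is T, Box Box p is F. ✗
Satisfying worlds: {2, 4}.
So not p -> Box Box p fails at the other 3 worlds.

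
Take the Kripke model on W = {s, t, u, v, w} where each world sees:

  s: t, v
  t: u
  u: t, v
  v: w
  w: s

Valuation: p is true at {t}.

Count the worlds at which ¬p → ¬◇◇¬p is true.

s: ¬p is T, ¬◇◇¬p is F. ✗
t: ¬p is F, ¬◇◇¬p is F. ✓
u: ¬p is T, ¬◇◇¬p is F. ✗
v: ¬p is T, ¬◇◇¬p is F. ✗
w: ¬p is T, ¬◇◇¬p is F. ✗
Satisfying worlds: {t}.

1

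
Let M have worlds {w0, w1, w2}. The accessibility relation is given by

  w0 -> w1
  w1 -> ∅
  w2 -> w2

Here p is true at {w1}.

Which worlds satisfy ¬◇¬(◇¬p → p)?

w0: ◇¬(◇¬p → p) is F. ✓
w1: ◇¬(◇¬p → p) is F. ✓
w2: ◇¬(◇¬p → p) is T. ✗

{w0, w1}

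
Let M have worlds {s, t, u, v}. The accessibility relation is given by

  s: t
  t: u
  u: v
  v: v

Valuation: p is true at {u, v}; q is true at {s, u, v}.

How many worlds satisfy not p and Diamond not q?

s: not p is T, Diamond not q is T. ✓
t: not p is T, Diamond not q is F. ✗
u: not p is F, Diamond not q is F. ✗
v: not p is F, Diamond not q is F. ✗
Satisfying worlds: {s}.

1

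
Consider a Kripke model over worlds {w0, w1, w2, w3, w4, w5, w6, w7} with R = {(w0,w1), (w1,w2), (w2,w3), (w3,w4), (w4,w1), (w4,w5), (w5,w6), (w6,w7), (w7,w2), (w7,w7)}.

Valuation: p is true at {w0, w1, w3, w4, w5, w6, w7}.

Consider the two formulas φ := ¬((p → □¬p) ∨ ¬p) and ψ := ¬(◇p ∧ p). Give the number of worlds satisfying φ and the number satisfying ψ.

6 and 2

For ¬((p → □¬p) ∨ ¬p):
w0: (p → □¬p) ∨ ¬p is F. ✓
w1: (p → □¬p) ∨ ¬p is T. ✗
w2: (p → □¬p) ∨ ¬p is T. ✗
w3: (p → □¬p) ∨ ¬p is F. ✓
w4: (p → □¬p) ∨ ¬p is F. ✓
w5: (p → □¬p) ∨ ¬p is F. ✓
w6: (p → □¬p) ∨ ¬p is F. ✓
w7: (p → □¬p) ∨ ¬p is F. ✓
— 6 worlds.
For ¬(◇p ∧ p):
w0: ◇p ∧ p is T. ✗
w1: ◇p ∧ p is F. ✓
w2: ◇p ∧ p is F. ✓
w3: ◇p ∧ p is T. ✗
w4: ◇p ∧ p is T. ✗
w5: ◇p ∧ p is T. ✗
w6: ◇p ∧ p is T. ✗
w7: ◇p ∧ p is T. ✗
— 2 worlds.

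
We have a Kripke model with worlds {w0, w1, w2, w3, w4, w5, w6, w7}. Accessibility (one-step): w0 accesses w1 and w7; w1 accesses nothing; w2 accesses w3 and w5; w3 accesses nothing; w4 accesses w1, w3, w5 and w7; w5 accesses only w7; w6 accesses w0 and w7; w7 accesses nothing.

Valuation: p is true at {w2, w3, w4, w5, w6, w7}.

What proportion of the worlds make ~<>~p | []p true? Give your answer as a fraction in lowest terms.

5/8

w0: ~<>~p is F, []p is F. ✗
w1: ~<>~p is T, []p is T. ✓
w2: ~<>~p is T, []p is T. ✓
w3: ~<>~p is T, []p is T. ✓
w4: ~<>~p is F, []p is F. ✗
w5: ~<>~p is T, []p is T. ✓
w6: ~<>~p is F, []p is F. ✗
w7: ~<>~p is T, []p is T. ✓
That's 5 of 8 worlds, so 5/8.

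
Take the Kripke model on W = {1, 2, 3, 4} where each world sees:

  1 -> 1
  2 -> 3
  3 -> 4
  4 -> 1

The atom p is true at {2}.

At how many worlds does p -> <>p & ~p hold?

1: p is F, <>p & ~p is F. ✓
2: p is T, <>p & ~p is F. ✗
3: p is F, <>p & ~p is F. ✓
4: p is F, <>p & ~p is F. ✓
Satisfying worlds: {1, 3, 4}.

3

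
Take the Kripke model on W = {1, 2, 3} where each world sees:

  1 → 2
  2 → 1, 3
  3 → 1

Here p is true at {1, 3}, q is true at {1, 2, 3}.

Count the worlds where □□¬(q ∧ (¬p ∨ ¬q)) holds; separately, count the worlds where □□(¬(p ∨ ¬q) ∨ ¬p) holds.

1 and 1

For □□¬(q ∧ (¬p ∨ ¬q)):
1: successors {2}; □¬(q ∧ (¬p ∨ ¬q)) there: 2:T. ✓
2: successors {1, 3}; □¬(q ∧ (¬p ∨ ¬q)) there: 1:F, 3:T. ✗
3: successors {1}; □¬(q ∧ (¬p ∨ ¬q)) there: 1:F. ✗
— 1 world.
For □□(¬(p ∨ ¬q) ∨ ¬p):
1: successors {2}; □(¬(p ∨ ¬q) ∨ ¬p) there: 2:F. ✗
2: successors {1, 3}; □(¬(p ∨ ¬q) ∨ ¬p) there: 1:T, 3:F. ✗
3: successors {1}; □(¬(p ∨ ¬q) ∨ ¬p) there: 1:T. ✓
— 1 world.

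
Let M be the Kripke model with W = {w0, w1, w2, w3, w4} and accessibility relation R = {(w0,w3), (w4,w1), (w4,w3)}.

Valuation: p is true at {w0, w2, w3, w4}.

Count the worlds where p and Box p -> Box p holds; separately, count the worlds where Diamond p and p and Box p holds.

For p and Box p -> Box p:
w0: p and Box p is T, Box p is T. ✓
w1: p and Box p is F, Box p is T. ✓
w2: p and Box p is T, Box p is T. ✓
w3: p and Box p is T, Box p is T. ✓
w4: p and Box p is F, Box p is F. ✓
— 5 worlds.
For Diamond p and p and Box p:
w0: Diamond p and p is T, Box p is T. ✓
w1: Diamond p and p is F, Box p is T. ✗
w2: Diamond p and p is F, Box p is T. ✗
w3: Diamond p and p is F, Box p is T. ✗
w4: Diamond p and p is T, Box p is F. ✗
— 1 world.

5 and 1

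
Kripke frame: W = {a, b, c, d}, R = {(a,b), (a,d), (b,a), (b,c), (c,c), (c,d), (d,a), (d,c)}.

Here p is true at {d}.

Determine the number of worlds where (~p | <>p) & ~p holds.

3

a: ~p | <>p is T, ~p is T. ✓
b: ~p | <>p is T, ~p is T. ✓
c: ~p | <>p is T, ~p is T. ✓
d: ~p | <>p is F, ~p is F. ✗
Satisfying worlds: {a, b, c}.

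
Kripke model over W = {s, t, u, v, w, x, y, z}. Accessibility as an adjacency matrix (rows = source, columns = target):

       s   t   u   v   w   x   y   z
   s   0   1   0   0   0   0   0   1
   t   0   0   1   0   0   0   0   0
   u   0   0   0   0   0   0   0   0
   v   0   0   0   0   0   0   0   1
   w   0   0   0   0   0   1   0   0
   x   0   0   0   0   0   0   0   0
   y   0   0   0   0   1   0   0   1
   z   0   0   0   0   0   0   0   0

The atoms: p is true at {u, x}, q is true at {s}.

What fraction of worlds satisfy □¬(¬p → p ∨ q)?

s: successors {t, z}; ¬(¬p → p ∨ q) there: t:T, z:T. ✓
t: successors {u}; ¬(¬p → p ∨ q) there: u:F. ✗
u: no successors, so □¬(¬p → p ∨ q) holds vacuously. ✓
v: successors {z}; ¬(¬p → p ∨ q) there: z:T. ✓
w: successors {x}; ¬(¬p → p ∨ q) there: x:F. ✗
x: no successors, so □¬(¬p → p ∨ q) holds vacuously. ✓
y: successors {w, z}; ¬(¬p → p ∨ q) there: w:T, z:T. ✓
z: no successors, so □¬(¬p → p ∨ q) holds vacuously. ✓
That's 6 of 8 worlds, so 6/8 = 3/4.

3/4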